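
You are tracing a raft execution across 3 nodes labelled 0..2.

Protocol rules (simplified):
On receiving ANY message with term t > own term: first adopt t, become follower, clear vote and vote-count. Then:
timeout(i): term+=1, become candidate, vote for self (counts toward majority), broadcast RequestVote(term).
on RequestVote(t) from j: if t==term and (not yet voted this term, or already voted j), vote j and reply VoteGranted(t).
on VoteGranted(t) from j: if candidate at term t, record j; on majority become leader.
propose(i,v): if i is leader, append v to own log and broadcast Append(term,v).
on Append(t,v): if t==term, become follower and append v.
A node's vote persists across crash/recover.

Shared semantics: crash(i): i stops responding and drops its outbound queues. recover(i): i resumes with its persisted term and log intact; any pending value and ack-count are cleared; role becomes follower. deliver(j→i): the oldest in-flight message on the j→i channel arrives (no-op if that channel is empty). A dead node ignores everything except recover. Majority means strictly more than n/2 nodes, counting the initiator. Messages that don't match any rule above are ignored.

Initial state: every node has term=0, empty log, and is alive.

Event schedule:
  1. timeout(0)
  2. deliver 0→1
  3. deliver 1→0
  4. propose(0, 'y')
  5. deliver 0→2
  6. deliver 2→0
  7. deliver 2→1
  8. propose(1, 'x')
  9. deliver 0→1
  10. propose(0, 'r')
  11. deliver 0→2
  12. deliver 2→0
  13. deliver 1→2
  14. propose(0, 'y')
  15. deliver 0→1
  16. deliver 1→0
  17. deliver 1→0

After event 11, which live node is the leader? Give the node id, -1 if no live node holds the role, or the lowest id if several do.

e1 timeout(0): 0[cand,t=1,-]
e2 deliver 0→1: 1[foll,t=1,-]
e3 deliver 1→0: 0[lead,t=1,-]
e4 propose(0,'y'): 0[lead,t=1,y]
e5 deliver 0→2: 2[foll,t=1,-]
e6 deliver 2→0: ·
e7 deliver 2→1: ·
e8 propose(1,'x'): ·
e9 deliver 0→1: 1[foll,t=1,y]
e10 propose(0,'r'): 0[lead,t=1,y,r]
e11 deliver 0→2: 2[foll,t=1,y]

0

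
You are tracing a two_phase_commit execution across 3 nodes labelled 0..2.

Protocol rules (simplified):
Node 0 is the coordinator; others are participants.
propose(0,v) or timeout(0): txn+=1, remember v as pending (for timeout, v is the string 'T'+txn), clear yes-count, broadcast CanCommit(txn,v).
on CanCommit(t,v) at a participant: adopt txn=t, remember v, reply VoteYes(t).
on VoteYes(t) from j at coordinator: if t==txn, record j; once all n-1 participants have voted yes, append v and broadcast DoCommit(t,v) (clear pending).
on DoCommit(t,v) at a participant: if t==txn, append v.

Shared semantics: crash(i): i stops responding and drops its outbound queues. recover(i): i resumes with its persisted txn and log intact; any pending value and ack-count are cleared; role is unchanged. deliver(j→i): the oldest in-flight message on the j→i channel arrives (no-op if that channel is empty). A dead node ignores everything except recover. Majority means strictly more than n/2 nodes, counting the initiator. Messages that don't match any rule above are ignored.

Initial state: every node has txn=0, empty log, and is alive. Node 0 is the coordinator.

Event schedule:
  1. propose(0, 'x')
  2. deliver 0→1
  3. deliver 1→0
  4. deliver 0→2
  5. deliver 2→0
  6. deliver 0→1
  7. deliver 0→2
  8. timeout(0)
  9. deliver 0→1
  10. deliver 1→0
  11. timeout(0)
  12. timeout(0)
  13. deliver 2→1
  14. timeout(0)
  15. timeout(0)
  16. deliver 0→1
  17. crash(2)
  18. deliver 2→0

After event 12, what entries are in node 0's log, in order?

step 1 propose(0,'x'): 0={coor,t=1,log=-}
step 2 deliver 0→1: 1={part,t=1,log=-}
step 3 deliver 1→0: —
step 4 deliver 0→2: 2={part,t=1,log=-}
step 5 deliver 2→0: 0={coor,t=1,log=x}
step 6 deliver 0→1: 1={part,t=1,log=x}
step 7 deliver 0→2: 2={part,t=1,log=x}
step 8 timeout(0): 0={coor,t=2,log=x}
step 9 deliver 0→1: 1={part,t=2,log=x}
step 10 deliver 1→0: —
step 11 timeout(0): 0={coor,t=3,log=x}
step 12 timeout(0): 0={coor,t=4,log=x}

x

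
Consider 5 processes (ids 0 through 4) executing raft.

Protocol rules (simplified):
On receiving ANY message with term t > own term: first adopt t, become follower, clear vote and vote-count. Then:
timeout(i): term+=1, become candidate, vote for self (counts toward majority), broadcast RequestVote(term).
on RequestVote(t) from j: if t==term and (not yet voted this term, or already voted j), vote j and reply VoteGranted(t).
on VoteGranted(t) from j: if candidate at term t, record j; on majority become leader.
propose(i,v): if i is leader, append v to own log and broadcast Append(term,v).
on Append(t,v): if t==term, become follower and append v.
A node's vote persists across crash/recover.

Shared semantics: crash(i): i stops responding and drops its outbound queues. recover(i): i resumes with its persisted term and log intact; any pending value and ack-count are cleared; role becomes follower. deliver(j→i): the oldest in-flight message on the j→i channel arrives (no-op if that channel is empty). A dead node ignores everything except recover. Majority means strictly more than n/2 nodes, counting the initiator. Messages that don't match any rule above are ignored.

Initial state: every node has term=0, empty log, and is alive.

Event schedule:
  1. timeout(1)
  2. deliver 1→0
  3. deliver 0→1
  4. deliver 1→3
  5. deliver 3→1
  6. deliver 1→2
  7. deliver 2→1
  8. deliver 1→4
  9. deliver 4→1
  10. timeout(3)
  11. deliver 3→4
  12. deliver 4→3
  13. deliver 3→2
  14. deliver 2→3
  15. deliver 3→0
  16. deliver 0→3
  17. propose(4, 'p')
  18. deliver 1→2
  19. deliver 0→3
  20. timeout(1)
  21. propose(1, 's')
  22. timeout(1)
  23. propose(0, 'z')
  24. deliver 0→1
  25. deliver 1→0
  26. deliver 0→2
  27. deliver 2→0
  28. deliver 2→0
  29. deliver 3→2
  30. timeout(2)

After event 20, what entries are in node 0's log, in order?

e1 timeout(1): 1[cand,t=1,-]
e2 deliver 1→0: 0[foll,t=1,-]
e3 deliver 0→1: ·
e4 deliver 1→3: 3[foll,t=1,-]
e5 deliver 3→1: 1[lead,t=1,-]
e6 deliver 1→2: 2[foll,t=1,-]
e7 deliver 2→1: ·
e8 deliver 1→4: 4[foll,t=1,-]
e9 deliver 4→1: ·
e10 timeout(3): 3[cand,t=2,-]
e11 deliver 3→4: 4[foll,t=2,-]
e12 deliver 4→3: ·
e13 deliver 3→2: 2[foll,t=2,-]
e14 deliver 2→3: 3[lead,t=2,-]
e15 deliver 3→0: 0[foll,t=2,-]
e16 deliver 0→3: ·
e17 propose(4,'p'): ·
e18 deliver 1→2: ·
e19 deliver 0→3: ·
e20 timeout(1): 1[cand,t=2,-]

empty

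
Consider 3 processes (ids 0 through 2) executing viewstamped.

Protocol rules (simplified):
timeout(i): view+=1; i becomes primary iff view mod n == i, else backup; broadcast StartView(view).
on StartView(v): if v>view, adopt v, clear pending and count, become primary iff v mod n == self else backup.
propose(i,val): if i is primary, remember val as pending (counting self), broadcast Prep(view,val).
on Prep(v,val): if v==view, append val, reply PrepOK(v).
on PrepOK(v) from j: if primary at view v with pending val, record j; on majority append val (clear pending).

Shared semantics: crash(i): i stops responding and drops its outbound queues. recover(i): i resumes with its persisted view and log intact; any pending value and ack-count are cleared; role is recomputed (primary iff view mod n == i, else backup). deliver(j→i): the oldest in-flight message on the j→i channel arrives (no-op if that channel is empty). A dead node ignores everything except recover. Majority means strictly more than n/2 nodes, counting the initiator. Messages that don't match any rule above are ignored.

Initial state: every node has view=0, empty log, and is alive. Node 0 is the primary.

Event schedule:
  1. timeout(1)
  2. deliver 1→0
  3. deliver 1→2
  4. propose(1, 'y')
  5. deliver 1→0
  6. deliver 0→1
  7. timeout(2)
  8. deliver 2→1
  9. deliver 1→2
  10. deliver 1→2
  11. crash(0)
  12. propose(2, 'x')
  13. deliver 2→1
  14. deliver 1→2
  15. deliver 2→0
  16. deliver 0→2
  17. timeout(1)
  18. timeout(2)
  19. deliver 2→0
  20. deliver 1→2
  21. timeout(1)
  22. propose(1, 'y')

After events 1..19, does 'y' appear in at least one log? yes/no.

yes

after 1 — timeout(1): n1:prim/v1/[-]
after 2 — deliver 1→0: n0:back/v1/[-]
after 3 — deliver 1→2: n2:back/v1/[-]
after 4 — propose(1,'y'): ·
after 5 — deliver 1→0: n0:back/v1/[y]
after 6 — deliver 0→1: n1:prim/v1/[y]
after 7 — timeout(2): n2:prim/v2/[-]
after 8 — deliver 2→1: n1:back/v2/[y]
after 9 — deliver 1→2: ·
after 10 — deliver 1→2: ·
after 11 — crash(0): n0:✗back/v1/[y]
after 12 — propose(2,'x'): ·
after 13 — deliver 2→1: n1:back/v2/[y,x]
after 14 — deliver 1→2: n2:prim/v2/[x]
after 15 — deliver 2→0: ·
after 16 — deliver 0→2: ·
after 17 — timeout(1): n1:back/v3/[y,x]
after 18 — timeout(2): n2:back/v3/[x]
after 19 — deliver 2→0: ·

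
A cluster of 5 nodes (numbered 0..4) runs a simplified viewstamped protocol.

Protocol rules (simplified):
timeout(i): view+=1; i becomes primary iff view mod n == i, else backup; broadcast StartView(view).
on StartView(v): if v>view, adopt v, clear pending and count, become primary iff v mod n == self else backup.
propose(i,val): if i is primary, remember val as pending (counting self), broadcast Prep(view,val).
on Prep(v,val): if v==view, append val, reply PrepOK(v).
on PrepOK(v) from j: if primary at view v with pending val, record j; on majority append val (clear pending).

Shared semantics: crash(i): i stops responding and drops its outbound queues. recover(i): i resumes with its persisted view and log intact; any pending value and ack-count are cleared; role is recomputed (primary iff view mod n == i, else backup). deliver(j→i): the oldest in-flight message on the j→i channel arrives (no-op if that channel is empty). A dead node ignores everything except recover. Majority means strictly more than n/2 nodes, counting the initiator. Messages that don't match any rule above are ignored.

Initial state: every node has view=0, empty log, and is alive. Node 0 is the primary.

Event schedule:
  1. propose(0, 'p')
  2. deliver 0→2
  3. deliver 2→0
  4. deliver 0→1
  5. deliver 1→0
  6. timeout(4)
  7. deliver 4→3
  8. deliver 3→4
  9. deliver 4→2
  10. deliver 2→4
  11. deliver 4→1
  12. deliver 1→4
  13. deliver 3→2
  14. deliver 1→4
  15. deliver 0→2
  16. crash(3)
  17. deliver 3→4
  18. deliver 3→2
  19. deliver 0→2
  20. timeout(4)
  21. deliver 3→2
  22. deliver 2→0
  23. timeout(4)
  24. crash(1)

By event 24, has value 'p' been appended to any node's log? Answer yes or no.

yes

step 1 propose(0,'p'): —
step 2 deliver 0→2: 2={back,v=0,log=p}
step 3 deliver 2→0: —
step 4 deliver 0→1: 1={back,v=0,log=p}
step 5 deliver 1→0: 0={prim,v=0,log=p}
step 6 timeout(4): 4={back,v=1,log=-}
step 7 deliver 4→3: 3={back,v=1,log=-}
step 8 deliver 3→4: —
step 9 deliver 4→2: 2={back,v=1,log=p}
step 10 deliver 2→4: —
step 11 deliver 4→1: 1={prim,v=1,log=p}
step 12 deliver 1→4: —
step 13 deliver 3→2: —
step 14 deliver 1→4: —
step 15 deliver 0→2: —
step 16 crash(3): 3={✗back,v=1,log=-}
step 17 deliver 3→4: —
step 18 deliver 3→2: —
step 19 deliver 0→2: —
step 20 timeout(4): 4={back,v=2,log=-}
step 21 deliver 3→2: —
step 22 deliver 2→0: —
step 23 timeout(4): 4={back,v=3,log=-}
step 24 crash(1): 1={✗prim,v=1,log=p}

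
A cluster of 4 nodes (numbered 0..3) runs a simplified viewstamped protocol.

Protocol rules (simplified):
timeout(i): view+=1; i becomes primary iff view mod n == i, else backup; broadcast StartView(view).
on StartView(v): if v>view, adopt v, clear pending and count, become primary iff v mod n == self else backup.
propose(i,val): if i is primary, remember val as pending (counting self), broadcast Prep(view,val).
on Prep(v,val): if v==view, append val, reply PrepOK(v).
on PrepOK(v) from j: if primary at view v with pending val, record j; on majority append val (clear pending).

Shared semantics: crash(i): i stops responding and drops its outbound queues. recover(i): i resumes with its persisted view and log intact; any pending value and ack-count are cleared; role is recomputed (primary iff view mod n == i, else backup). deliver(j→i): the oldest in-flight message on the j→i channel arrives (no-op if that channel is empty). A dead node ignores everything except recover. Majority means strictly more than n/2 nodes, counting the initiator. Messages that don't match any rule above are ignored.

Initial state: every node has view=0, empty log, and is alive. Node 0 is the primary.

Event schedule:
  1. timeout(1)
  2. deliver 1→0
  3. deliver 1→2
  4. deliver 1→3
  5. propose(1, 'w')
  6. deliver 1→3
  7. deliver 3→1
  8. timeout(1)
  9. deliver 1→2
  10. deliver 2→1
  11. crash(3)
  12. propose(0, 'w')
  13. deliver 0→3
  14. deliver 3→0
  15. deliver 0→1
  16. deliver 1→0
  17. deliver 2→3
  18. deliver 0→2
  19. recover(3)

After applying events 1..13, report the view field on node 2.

[1] timeout(1) → N1(prim v1 [-])
[2] deliver 1→0 → N0(back v1 [-])
[3] deliver 1→2 → N2(back v1 [-])
[4] deliver 1→3 → N3(back v1 [-])
[5] propose(1,'w') → ∅
[6] deliver 1→3 → N3(back v1 [w])
[7] deliver 3→1 → ∅
[8] timeout(1) → N1(back v2 [-])
[9] deliver 1→2 → N2(back v1 [w])
[10] deliver 2→1 → ∅
[11] crash(3) → N3(✗back v1 [w])
[12] propose(0,'w') → ∅
[13] deliver 0→3 → ∅

1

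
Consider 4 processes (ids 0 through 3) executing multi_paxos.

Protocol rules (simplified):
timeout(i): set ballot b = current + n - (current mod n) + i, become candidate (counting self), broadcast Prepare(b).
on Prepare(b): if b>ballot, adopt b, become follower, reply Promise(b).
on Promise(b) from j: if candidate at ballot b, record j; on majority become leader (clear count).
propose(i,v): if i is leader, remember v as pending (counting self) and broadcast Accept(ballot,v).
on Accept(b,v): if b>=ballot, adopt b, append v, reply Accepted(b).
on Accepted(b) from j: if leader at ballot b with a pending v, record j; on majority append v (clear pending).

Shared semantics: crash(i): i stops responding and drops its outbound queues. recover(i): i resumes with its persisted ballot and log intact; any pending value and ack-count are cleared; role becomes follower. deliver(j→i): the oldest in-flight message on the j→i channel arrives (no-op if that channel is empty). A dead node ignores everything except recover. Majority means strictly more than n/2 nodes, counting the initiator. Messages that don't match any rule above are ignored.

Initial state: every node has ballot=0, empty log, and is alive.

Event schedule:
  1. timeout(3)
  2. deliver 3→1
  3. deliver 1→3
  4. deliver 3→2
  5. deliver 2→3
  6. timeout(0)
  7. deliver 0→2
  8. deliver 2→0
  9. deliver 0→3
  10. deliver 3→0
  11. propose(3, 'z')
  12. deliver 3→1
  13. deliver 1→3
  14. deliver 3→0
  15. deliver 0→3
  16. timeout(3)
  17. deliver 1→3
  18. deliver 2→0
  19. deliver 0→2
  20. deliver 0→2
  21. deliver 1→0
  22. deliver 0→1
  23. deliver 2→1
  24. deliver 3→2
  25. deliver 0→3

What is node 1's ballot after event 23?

after 1 — timeout(3): n3:cand/b7/[-]
after 2 — deliver 3→1: n1:foll/b7/[-]
after 3 — deliver 1→3: ·
after 4 — deliver 3→2: n2:foll/b7/[-]
after 5 — deliver 2→3: n3:lead/b7/[-]
after 6 — timeout(0): n0:cand/b4/[-]
after 7 — deliver 0→2: ·
after 8 — deliver 2→0: ·
after 9 — deliver 0→3: ·
after 10 — deliver 3→0: n0:foll/b7/[-]
after 11 — propose(3,'z'): ·
after 12 — deliver 3→1: n1:foll/b7/[z]
after 13 — deliver 1→3: ·
after 14 — deliver 3→0: n0:foll/b7/[z]
after 15 — deliver 0→3: ·
after 16 — timeout(3): n3:cand/b11/[-]
after 17 — deliver 1→3: ·
after 18 — deliver 2→0: ·
after 19 — deliver 0→2: ·
after 20 — deliver 0→2: ·
after 21 — deliver 1→0: ·
after 22 — deliver 0→1: ·
after 23 — deliver 2→1: ·

7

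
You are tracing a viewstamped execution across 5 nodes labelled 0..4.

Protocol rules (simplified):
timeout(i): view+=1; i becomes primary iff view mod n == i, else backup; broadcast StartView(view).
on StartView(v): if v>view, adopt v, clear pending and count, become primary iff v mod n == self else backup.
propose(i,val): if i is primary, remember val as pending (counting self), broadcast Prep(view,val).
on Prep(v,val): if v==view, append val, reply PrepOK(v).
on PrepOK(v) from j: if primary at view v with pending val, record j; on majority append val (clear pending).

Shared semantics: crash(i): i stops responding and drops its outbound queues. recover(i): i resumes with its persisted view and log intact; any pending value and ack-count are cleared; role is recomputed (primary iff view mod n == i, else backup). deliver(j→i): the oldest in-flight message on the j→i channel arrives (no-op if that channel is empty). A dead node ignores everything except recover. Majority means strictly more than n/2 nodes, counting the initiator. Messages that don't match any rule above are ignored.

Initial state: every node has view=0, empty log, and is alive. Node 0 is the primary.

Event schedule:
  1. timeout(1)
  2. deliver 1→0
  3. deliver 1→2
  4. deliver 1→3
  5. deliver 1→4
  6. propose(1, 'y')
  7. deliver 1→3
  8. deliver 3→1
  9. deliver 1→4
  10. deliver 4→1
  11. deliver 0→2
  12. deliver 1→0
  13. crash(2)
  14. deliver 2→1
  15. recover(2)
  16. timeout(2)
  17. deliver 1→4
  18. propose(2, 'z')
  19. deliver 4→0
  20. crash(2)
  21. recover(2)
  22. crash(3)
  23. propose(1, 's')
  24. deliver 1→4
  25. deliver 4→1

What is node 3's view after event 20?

1

[1] timeout(1) → N1(prim v1 [-])
[2] deliver 1→0 → N0(back v1 [-])
[3] deliver 1→2 → N2(back v1 [-])
[4] deliver 1→3 → N3(back v1 [-])
[5] deliver 1→4 → N4(back v1 [-])
[6] propose(1,'y') → ∅
[7] deliver 1→3 → N3(back v1 [y])
[8] deliver 3→1 → ∅
[9] deliver 1→4 → N4(back v1 [y])
[10] deliver 4→1 → N1(prim v1 [y])
[11] deliver 0→2 → ∅
[12] deliver 1→0 → N0(back v1 [y])
[13] crash(2) → N2(✗back v1 [-])
[14] deliver 2→1 → ∅
[15] recover(2) → N2(back v1 [-])
[16] timeout(2) → N2(prim v2 [-])
[17] deliver 1→4 → ∅
[18] propose(2,'z') → ∅
[19] deliver 4→0 → ∅
[20] crash(2) → N2(✗prim v2 [-])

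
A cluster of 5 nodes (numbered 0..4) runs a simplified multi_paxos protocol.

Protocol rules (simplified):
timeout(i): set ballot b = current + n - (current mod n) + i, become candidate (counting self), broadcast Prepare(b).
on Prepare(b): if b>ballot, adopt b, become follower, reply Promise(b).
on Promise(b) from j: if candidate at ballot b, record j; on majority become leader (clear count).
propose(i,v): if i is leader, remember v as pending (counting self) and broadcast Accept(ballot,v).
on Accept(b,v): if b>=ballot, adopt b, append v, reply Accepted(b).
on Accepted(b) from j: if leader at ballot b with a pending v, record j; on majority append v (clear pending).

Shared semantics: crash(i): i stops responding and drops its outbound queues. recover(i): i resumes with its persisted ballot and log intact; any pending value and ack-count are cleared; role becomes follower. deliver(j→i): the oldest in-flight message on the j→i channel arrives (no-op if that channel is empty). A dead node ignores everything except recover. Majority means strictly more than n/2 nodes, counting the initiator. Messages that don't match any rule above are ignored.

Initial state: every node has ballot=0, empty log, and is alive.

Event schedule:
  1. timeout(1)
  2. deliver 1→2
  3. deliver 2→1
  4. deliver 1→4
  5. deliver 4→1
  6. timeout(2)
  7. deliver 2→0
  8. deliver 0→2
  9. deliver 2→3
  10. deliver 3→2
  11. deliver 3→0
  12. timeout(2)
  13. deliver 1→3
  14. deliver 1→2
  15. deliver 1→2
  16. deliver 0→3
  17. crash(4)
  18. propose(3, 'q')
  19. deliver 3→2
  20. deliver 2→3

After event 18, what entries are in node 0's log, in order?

step 1 timeout(1): 1={cand,b=6,log=-}
step 2 deliver 1→2: 2={foll,b=6,log=-}
step 3 deliver 2→1: —
step 4 deliver 1→4: 4={foll,b=6,log=-}
step 5 deliver 4→1: 1={lead,b=6,log=-}
step 6 timeout(2): 2={cand,b=12,log=-}
step 7 deliver 2→0: 0={foll,b=12,log=-}
step 8 deliver 0→2: —
step 9 deliver 2→3: 3={foll,b=12,log=-}
step 10 deliver 3→2: 2={lead,b=12,log=-}
step 11 deliver 3→0: —
step 12 timeout(2): 2={cand,b=17,log=-}
step 13 deliver 1→3: —
step 14 deliver 1→2: —
step 15 deliver 1→2: —
step 16 deliver 0→3: —
step 17 crash(4): 4={✗foll,b=6,log=-}
step 18 propose(3,'q'): —

empty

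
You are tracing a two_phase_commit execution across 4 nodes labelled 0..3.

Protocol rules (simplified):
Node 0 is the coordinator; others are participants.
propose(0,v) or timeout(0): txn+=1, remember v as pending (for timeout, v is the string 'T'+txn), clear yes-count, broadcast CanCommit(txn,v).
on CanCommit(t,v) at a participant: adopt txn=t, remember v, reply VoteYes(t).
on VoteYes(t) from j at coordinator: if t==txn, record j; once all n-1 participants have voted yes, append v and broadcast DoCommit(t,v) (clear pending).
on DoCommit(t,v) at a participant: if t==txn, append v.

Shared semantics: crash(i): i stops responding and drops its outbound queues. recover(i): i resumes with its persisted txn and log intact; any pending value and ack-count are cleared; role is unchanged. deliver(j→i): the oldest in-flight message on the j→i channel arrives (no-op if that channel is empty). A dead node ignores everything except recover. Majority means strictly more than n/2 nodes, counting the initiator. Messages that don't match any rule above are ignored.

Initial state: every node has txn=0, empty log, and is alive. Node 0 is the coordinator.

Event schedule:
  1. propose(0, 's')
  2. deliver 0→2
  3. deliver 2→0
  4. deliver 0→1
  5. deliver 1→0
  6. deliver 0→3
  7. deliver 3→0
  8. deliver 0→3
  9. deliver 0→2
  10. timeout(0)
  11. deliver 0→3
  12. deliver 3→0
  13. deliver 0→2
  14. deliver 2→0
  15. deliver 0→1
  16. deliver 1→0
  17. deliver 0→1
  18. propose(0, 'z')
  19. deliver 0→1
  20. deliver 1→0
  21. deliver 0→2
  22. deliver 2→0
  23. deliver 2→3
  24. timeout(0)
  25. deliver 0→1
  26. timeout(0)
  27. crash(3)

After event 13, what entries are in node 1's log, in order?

empty

after 1 — propose(0,'s'): n0:coor/t1/[-]
after 2 — deliver 0→2: n2:part/t1/[-]
after 3 — deliver 2→0: ·
after 4 — deliver 0→1: n1:part/t1/[-]
after 5 — deliver 1→0: ·
after 6 — deliver 0→3: n3:part/t1/[-]
after 7 — deliver 3→0: n0:coor/t1/[s]
after 8 — deliver 0→3: n3:part/t1/[s]
after 9 — deliver 0→2: n2:part/t1/[s]
after 10 — timeout(0): n0:coor/t2/[s]
after 11 — deliver 0→3: n3:part/t2/[s]
after 12 — deliver 3→0: ·
after 13 — deliver 0→2: n2:part/t2/[s]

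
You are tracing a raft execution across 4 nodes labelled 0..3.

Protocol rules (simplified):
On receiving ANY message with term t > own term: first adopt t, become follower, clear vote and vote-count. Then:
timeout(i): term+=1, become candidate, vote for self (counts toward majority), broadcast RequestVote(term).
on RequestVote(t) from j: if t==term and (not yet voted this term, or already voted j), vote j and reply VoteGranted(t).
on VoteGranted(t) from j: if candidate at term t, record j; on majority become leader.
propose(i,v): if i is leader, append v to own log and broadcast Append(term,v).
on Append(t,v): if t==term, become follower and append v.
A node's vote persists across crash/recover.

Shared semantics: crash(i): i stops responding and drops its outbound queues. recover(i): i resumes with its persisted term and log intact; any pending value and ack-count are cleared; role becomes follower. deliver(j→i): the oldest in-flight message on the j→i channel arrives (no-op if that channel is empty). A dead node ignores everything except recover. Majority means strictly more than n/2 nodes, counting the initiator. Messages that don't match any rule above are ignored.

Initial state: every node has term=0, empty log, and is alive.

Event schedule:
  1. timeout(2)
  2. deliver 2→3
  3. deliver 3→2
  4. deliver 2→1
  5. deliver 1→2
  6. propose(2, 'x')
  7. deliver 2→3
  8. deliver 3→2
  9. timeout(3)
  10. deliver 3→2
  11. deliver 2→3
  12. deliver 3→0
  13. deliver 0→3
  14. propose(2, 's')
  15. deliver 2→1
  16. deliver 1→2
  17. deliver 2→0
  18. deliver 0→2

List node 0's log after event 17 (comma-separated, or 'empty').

e1 timeout(2): 2[cand,t=1,-]
e2 deliver 2→3: 3[foll,t=1,-]
e3 deliver 3→2: ·
e4 deliver 2→1: 1[foll,t=1,-]
e5 deliver 1→2: 2[lead,t=1,-]
e6 propose(2,'x'): 2[lead,t=1,x]
e7 deliver 2→3: 3[foll,t=1,x]
e8 deliver 3→2: ·
e9 timeout(3): 3[cand,t=2,x]
e10 deliver 3→2: 2[foll,t=2,x]
e11 deliver 2→3: ·
e12 deliver 3→0: 0[foll,t=2,-]
e13 deliver 0→3: 3[lead,t=2,x]
e14 propose(2,'s'): ·
e15 deliver 2→1: 1[foll,t=1,x]
e16 deliver 1→2: ·
e17 deliver 2→0: ·

empty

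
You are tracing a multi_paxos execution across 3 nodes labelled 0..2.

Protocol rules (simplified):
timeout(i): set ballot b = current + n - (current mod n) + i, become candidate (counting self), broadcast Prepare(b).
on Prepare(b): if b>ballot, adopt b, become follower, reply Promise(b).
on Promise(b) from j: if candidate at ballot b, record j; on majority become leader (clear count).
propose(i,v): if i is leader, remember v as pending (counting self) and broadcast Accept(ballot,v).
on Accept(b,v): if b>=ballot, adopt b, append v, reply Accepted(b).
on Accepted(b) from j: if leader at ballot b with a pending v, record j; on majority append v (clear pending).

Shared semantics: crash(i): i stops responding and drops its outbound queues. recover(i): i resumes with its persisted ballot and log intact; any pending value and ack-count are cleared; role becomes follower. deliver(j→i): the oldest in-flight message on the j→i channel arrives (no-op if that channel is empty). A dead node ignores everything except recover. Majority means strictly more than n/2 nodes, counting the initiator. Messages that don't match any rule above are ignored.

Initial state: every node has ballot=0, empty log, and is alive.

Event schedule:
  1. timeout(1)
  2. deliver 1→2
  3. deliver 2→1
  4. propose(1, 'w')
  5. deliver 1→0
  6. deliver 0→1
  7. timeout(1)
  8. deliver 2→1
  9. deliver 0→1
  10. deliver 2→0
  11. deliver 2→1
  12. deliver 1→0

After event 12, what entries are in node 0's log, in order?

w

step 1 timeout(1): 1={cand,b=4,log=-}
step 2 deliver 1→2: 2={foll,b=4,log=-}
step 3 deliver 2→1: 1={lead,b=4,log=-}
step 4 propose(1,'w'): —
step 5 deliver 1→0: 0={foll,b=4,log=-}
step 6 deliver 0→1: —
step 7 timeout(1): 1={cand,b=7,log=-}
step 8 deliver 2→1: —
step 9 deliver 0→1: —
step 10 deliver 2→0: —
step 11 deliver 2→1: —
step 12 deliver 1→0: 0={foll,b=4,log=w}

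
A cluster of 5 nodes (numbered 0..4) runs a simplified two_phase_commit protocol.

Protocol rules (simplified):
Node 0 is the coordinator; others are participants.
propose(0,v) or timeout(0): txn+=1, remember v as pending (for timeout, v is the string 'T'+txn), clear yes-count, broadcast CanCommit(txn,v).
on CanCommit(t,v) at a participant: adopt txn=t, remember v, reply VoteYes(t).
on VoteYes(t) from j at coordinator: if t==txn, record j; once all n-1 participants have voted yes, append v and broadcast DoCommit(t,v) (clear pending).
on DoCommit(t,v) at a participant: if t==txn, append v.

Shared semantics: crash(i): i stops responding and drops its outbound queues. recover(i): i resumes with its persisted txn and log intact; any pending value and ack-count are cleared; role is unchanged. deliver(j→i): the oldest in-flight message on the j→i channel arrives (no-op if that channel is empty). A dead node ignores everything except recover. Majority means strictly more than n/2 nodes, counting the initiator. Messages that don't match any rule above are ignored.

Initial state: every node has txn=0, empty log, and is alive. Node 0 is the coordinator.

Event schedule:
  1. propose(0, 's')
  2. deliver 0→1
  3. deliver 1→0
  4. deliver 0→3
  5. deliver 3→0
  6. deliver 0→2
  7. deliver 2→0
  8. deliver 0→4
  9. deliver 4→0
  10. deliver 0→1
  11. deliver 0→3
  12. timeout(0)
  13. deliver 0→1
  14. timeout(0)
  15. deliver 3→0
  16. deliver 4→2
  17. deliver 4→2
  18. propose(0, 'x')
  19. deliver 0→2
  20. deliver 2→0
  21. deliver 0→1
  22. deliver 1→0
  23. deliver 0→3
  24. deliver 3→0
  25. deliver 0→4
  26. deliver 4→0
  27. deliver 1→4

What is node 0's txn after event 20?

4

after 1 — propose(0,'s'): n0:coor/t1/[-]
after 2 — deliver 0→1: n1:part/t1/[-]
after 3 — deliver 1→0: ·
after 4 — deliver 0→3: n3:part/t1/[-]
after 5 — deliver 3→0: ·
after 6 — deliver 0→2: n2:part/t1/[-]
after 7 — deliver 2→0: ·
after 8 — deliver 0→4: n4:part/t1/[-]
after 9 — deliver 4→0: n0:coor/t1/[s]
after 10 — deliver 0→1: n1:part/t1/[s]
after 11 — deliver 0→3: n3:part/t1/[s]
after 12 — timeout(0): n0:coor/t2/[s]
after 13 — deliver 0→1: n1:part/t2/[s]
after 14 — timeout(0): n0:coor/t3/[s]
after 15 — deliver 3→0: ·
after 16 — deliver 4→2: ·
after 17 — deliver 4→2: ·
after 18 — propose(0,'x'): n0:coor/t4/[s]
after 19 — deliver 0→2: n2:part/t1/[s]
after 20 — deliver 2→0: ·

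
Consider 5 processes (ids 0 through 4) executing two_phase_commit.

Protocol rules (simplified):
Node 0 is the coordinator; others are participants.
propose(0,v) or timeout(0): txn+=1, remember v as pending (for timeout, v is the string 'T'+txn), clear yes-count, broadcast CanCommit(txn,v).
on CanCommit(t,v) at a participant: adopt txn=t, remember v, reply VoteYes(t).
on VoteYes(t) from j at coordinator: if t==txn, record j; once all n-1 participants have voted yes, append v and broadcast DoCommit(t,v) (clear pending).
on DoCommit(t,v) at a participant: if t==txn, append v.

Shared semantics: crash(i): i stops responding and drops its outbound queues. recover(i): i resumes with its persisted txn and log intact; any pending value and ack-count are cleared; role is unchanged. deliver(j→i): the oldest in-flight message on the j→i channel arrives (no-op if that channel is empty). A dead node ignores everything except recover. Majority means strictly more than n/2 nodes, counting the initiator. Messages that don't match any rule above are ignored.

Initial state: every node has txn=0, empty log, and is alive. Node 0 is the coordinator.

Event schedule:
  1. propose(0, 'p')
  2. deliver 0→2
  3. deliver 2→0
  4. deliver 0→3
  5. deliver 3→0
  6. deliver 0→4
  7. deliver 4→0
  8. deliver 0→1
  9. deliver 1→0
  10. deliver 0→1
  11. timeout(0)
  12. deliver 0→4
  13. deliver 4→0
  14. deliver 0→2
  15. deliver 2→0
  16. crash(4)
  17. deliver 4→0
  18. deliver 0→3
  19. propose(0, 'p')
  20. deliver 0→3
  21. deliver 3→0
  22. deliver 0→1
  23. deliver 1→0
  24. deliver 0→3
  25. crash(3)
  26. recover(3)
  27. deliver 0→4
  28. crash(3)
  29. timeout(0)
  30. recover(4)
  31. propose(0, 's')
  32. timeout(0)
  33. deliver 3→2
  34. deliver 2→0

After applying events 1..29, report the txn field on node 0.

1. propose(0,'p'):  <0:coor t1 ->
2. deliver 0→2:  <2:part t1 ->
3. deliver 2→0:  nop
4. deliver 0→3:  <3:part t1 ->
5. deliver 3→0:  nop
6. deliver 0→4:  <4:part t1 ->
7. deliver 4→0:  nop
8. deliver 0→1:  <1:part t1 ->
9. deliver 1→0:  <0:coor t1 p>
10. deliver 0→1:  <1:part t1 p>
11. timeout(0):  <0:coor t2 p>
12. deliver 0→4:  <4:part t1 p>
13. deliver 4→0:  nop
14. deliver 0→2:  <2:part t1 p>
15. deliver 2→0:  nop
16. crash(4):  <4:✗part t1 p>
17. deliver 4→0:  nop
18. deliver 0→3:  <3:part t1 p>
19. propose(0,'p'):  <0:coor t3 p>
20. deliver 0→3:  <3:part t2 p>
21. deliver 3→0:  nop
22. deliver 0→1:  <1:part t2 p>
23. deliver 1→0:  nop
24. deliver 0→3:  <3:part t3 p>
25. crash(3):  <3:✗part t3 p>
26. recover(3):  <3:part t3 p>
27. deliver 0→4:  nop
28. crash(3):  <3:✗part t3 p>
29. timeout(0):  <0:coor t4 p>

4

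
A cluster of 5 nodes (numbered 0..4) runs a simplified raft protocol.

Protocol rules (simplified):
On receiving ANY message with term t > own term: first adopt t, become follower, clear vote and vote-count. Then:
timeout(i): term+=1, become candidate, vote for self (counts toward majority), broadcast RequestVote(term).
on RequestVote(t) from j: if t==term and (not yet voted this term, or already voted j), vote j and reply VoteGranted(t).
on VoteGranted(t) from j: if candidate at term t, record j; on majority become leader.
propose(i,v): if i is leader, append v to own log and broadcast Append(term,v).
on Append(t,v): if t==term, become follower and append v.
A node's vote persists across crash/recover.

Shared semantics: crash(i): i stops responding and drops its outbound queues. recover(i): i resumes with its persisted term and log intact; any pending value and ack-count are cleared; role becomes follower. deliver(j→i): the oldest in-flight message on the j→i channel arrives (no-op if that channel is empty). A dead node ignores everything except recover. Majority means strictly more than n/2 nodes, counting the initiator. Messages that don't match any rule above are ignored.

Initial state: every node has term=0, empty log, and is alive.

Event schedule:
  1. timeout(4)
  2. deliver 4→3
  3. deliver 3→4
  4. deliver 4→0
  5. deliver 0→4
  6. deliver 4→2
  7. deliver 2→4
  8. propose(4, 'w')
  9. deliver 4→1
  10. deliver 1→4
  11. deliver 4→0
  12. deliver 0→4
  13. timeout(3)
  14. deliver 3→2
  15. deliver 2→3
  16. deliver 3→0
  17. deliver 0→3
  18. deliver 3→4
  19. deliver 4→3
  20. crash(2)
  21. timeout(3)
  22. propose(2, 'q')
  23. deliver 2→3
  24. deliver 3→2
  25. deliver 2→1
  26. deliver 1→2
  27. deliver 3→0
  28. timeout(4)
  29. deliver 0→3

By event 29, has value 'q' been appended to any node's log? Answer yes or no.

[1] timeout(4) → N4(cand t1 [-])
[2] deliver 4→3 → N3(foll t1 [-])
[3] deliver 3→4 → ∅
[4] deliver 4→0 → N0(foll t1 [-])
[5] deliver 0→4 → N4(lead t1 [-])
[6] deliver 4→2 → N2(foll t1 [-])
[7] deliver 2→4 → ∅
[8] propose(4,'w') → N4(lead t1 [w])
[9] deliver 4→1 → N1(foll t1 [-])
[10] deliver 1→4 → ∅
[11] deliver 4→0 → N0(foll t1 [w])
[12] deliver 0→4 → ∅
[13] timeout(3) → N3(cand t2 [-])
[14] deliver 3→2 → N2(foll t2 [-])
[15] deliver 2→3 → ∅
[16] deliver 3→0 → N0(foll t2 [w])
[17] deliver 0→3 → N3(lead t2 [-])
[18] deliver 3→4 → N4(foll t2 [w])
[19] deliver 4→3 → ∅
[20] crash(2) → N2(✗foll t2 [-])
[21] timeout(3) → N3(cand t3 [-])
[22] propose(2,'q') → ∅
[23] deliver 2→3 → ∅
[24] deliver 3→2 → ∅
[25] deliver 2→1 → ∅
[26] deliver 1→2 → ∅
[27] deliver 3→0 → N0(foll t3 [w])
[28] timeout(4) → N4(cand t3 [w])
[29] deliver 0→3 → ∅

no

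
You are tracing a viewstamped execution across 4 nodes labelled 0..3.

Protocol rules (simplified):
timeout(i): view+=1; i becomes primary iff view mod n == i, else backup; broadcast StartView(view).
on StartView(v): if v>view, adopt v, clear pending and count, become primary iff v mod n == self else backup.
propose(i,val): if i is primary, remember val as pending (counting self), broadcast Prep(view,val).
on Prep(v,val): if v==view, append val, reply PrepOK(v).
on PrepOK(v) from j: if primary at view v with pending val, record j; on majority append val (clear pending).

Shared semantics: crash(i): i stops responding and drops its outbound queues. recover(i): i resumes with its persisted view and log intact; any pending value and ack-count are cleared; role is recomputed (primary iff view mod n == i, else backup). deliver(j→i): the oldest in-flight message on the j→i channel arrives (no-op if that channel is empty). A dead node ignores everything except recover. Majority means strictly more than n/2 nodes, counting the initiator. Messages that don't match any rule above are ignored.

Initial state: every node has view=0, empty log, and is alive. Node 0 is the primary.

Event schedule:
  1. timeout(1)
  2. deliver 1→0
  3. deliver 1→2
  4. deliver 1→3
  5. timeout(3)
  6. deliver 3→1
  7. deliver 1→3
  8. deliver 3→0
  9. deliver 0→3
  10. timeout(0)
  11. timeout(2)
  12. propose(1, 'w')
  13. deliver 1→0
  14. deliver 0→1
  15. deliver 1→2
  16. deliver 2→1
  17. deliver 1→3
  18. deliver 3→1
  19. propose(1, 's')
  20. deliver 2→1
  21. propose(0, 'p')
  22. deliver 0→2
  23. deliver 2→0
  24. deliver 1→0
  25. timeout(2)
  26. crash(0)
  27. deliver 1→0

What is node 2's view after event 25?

e1 timeout(1): 1[prim,v=1,-]
e2 deliver 1→0: 0[back,v=1,-]
e3 deliver 1→2: 2[back,v=1,-]
e4 deliver 1→3: 3[back,v=1,-]
e5 timeout(3): 3[back,v=2,-]
e6 deliver 3→1: 1[back,v=2,-]
e7 deliver 1→3: ·
e8 deliver 3→0: 0[back,v=2,-]
e9 deliver 0→3: ·
e10 timeout(0): 0[back,v=3,-]
e11 timeout(2): 2[prim,v=2,-]
e12 propose(1,'w'): ·
e13 deliver 1→0: ·
e14 deliver 0→1: 1[back,v=3,-]
e15 deliver 1→2: ·
e16 deliver 2→1: ·
e17 deliver 1→3: ·
e18 deliver 3→1: ·
e19 propose(1,'s'): ·
e20 deliver 2→1: ·
e21 propose(0,'p'): ·
e22 deliver 0→2: 2[back,v=3,-]
e23 deliver 2→0: ·
e24 deliver 1→0: ·
e25 timeout(2): 2[back,v=4,-]

4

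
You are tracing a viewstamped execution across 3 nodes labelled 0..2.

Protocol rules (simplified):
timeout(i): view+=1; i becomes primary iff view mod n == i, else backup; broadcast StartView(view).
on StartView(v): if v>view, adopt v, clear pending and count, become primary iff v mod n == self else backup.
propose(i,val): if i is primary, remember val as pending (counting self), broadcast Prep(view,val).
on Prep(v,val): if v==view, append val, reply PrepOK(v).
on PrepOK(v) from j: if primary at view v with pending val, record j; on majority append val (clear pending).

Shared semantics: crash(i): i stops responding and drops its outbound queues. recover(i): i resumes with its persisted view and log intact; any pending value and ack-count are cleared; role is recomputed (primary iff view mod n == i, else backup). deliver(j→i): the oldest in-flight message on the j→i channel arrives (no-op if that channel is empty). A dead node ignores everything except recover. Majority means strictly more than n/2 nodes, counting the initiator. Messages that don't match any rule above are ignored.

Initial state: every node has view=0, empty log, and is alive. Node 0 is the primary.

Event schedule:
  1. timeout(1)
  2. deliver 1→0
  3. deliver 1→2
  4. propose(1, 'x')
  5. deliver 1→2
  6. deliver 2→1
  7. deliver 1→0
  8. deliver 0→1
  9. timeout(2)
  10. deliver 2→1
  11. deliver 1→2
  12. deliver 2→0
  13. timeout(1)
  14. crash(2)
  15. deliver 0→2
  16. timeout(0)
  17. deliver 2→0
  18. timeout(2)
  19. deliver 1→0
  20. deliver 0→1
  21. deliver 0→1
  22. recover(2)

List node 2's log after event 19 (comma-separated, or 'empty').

x

e1 timeout(1): 1[prim,v=1,-]
e2 deliver 1→0: 0[back,v=1,-]
e3 deliver 1→2: 2[back,v=1,-]
e4 propose(1,'x'): ·
e5 deliver 1→2: 2[back,v=1,x]
e6 deliver 2→1: 1[prim,v=1,x]
e7 deliver 1→0: 0[back,v=1,x]
e8 deliver 0→1: ·
e9 timeout(2): 2[prim,v=2,x]
e10 deliver 2→1: 1[back,v=2,x]
e11 deliver 1→2: ·
e12 deliver 2→0: 0[back,v=2,x]
e13 timeout(1): 1[back,v=3,x]
e14 crash(2): 2[✗prim,v=2,x]
e15 deliver 0→2: ·
e16 timeout(0): 0[prim,v=3,x]
e17 deliver 2→0: ·
e18 timeout(2): ·
e19 deliver 1→0: ·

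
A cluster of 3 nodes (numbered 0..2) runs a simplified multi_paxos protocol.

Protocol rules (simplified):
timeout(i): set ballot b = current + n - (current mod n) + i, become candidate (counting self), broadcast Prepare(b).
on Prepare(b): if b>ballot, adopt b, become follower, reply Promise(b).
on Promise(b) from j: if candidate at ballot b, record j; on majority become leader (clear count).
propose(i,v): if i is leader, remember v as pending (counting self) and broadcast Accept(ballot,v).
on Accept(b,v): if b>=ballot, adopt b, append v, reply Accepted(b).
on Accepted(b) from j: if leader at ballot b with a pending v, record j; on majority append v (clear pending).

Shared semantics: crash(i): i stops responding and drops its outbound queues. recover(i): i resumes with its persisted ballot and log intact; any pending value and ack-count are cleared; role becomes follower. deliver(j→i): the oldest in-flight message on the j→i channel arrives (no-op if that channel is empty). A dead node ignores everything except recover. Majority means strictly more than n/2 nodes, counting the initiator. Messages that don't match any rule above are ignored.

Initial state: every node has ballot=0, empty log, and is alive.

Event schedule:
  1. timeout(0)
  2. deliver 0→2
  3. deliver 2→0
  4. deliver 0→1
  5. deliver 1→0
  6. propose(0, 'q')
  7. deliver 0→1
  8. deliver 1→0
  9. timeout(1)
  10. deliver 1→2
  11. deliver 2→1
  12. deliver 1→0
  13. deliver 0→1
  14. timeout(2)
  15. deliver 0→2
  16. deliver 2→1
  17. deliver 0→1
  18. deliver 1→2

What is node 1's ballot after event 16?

1. timeout(0):  <0:cand b3 ->
2. deliver 0→2:  <2:foll b3 ->
3. deliver 2→0:  <0:lead b3 ->
4. deliver 0→1:  <1:foll b3 ->
5. deliver 1→0:  nop
6. propose(0,'q'):  nop
7. deliver 0→1:  <1:foll b3 q>
8. deliver 1→0:  <0:lead b3 q>
9. timeout(1):  <1:cand b7 q>
10. deliver 1→2:  <2:foll b7 ->
11. deliver 2→1:  <1:lead b7 q>
12. deliver 1→0:  <0:foll b7 q>
13. deliver 0→1:  nop
14. timeout(2):  <2:cand b11 ->
15. deliver 0→2:  nop
16. deliver 2→1:  <1:foll b11 q>

11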